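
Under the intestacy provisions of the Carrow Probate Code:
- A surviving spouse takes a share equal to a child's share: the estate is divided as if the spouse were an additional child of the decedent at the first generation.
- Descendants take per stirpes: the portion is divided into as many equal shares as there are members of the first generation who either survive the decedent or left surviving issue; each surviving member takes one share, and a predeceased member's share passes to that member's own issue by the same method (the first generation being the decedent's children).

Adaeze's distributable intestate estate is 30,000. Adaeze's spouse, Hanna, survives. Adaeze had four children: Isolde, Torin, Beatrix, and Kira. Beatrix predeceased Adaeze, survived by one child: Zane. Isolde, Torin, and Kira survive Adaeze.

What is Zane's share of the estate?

The spouse counts as an additional share at the children's level, so there are 5 primary shares of 6,000. Hanna takes one such share (6,000).
The children's combined portion (24,000) is divided into 4 shares of 6,000: Isolde, Torin, and Kira each take 6,000; Beatrix's 6,000 share passes to Beatrix's issue.
Beatrix's share (6,000) passes entirely to Zane.

Zane receives 6,000.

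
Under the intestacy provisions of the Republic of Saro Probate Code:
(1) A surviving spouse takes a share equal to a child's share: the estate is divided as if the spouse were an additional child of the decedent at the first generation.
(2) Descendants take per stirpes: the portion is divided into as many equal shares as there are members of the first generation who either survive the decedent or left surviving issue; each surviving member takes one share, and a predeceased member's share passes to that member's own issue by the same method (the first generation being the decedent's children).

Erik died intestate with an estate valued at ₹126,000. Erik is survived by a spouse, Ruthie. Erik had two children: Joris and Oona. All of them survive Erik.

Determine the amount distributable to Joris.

Joris receives ₹42,000.

The spouse counts as an additional share at the children's level, so there are 3 primary shares of ₹42,000. Ruthie takes one such share (₹42,000).
The children's combined portion (₹84,000) is divided into 2 shares of ₹42,000: Joris and Oona each take ₹42,000.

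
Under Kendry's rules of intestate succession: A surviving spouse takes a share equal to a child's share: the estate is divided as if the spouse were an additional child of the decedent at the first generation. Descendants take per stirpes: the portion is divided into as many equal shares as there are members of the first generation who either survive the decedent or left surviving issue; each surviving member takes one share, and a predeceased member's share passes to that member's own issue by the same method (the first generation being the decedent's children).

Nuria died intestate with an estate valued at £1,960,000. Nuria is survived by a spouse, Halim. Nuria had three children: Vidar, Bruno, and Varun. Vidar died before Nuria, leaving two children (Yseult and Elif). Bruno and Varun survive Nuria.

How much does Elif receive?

Elif receives £245,000.

The spouse counts as an additional share at the children's level, so there are 4 primary shares of £490,000. Halim takes one such share (£490,000).
The children's combined portion (£1,470,000) is divided into 3 shares of £490,000: Bruno and Varun each take £490,000; Vidar's £490,000 share passes to Vidar's issue.
Vidar's share (£490,000) is divided into 2 shares of £245,000: Yseult and Elif each take £245,000.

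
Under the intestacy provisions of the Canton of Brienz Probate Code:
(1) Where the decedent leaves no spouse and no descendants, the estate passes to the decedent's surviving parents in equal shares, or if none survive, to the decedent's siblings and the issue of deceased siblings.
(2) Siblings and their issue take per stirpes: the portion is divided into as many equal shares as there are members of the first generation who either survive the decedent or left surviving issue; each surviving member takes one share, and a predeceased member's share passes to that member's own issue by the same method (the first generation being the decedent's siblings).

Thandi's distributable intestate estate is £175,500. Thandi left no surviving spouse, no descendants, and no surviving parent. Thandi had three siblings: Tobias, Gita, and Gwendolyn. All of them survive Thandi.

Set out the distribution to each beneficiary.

The entire £175,500 passes to the siblings and their issue.
That amount (£175,500) is divided into 3 shares of £58,500: Tobias, Gita, and Gwendolyn each take £58,500.

Tobias: £58,500; Gita: £58,500; Gwendolyn: £58,500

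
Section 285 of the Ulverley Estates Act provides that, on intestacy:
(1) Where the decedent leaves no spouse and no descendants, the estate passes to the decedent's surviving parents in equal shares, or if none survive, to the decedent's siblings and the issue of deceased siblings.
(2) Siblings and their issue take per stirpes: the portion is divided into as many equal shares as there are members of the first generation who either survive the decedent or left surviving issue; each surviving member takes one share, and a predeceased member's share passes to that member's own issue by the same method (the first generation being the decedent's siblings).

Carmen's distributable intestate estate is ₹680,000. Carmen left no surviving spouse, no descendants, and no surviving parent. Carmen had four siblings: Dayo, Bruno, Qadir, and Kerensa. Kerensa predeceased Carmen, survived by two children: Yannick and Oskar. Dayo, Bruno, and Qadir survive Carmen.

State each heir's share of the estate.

The entire ₹680,000 passes to the siblings and their issue.
That amount (₹680,000) is divided into 4 shares of ₹170,000: Dayo, Bruno, and Qadir each take ₹170,000; Kerensa's ₹170,000 share passes to Kerensa's issue.
Kerensa's share (₹170,000) is divided into 2 shares of ₹85,000: Yannick and Oskar each take ₹85,000.

Dayo: ₹170,000; Bruno: ₹170,000; Qadir: ₹170,000; Yannick: ₹85,000; Oskar: ₹85,000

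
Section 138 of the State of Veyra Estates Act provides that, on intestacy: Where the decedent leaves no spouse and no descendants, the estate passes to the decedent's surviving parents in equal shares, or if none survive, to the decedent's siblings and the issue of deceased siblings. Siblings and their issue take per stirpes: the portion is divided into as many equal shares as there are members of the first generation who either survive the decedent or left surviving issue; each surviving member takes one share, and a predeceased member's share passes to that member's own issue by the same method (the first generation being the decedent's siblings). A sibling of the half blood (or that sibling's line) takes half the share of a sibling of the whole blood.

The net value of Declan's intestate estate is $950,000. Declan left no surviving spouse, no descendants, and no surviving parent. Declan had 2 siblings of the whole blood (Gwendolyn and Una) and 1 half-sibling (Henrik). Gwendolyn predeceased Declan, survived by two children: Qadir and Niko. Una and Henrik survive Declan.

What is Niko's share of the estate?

The entire $950,000 passes to the siblings and their issue.
Counting each half-blood sibling's line as half a unit, there are 5/2 units in $950,000, so one unit is $380,000. Whole-blood lines (Gwendolyn and Una) take $380,000 each; half-blood lines (Henrik) take $190,000 each.
Gwendolyn's share ($380,000) is divided into 2 shares of $190,000: Qadir and Niko each take $190,000.

Niko receives $190,000.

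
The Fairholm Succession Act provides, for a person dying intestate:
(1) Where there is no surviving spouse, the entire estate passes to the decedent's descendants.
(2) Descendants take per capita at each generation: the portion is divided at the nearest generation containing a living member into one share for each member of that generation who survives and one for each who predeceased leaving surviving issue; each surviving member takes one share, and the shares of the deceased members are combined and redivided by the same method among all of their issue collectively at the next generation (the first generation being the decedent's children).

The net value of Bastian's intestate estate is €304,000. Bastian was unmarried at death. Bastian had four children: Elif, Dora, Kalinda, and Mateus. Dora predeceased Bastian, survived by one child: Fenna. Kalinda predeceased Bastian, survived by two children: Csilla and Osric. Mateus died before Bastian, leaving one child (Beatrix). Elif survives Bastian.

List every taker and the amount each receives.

Elif: €76,000; Fenna: €57,000; Csilla: €57,000; Osric: €57,000; Beatrix: €57,000

The entire €304,000 passes to the descendants.
That amount (€304,000) is divided at the children's generation into 4 shares of €76,000. Elif takes €76,000. The 3 shares of the deceased (Dora, Kalinda, and Mateus) are combined into a pool of €228,000.
That pool (€228,000) is divided at the grandchildren's generation equally among Fenna, Csilla, Osric, and Beatrix: €57,000 each.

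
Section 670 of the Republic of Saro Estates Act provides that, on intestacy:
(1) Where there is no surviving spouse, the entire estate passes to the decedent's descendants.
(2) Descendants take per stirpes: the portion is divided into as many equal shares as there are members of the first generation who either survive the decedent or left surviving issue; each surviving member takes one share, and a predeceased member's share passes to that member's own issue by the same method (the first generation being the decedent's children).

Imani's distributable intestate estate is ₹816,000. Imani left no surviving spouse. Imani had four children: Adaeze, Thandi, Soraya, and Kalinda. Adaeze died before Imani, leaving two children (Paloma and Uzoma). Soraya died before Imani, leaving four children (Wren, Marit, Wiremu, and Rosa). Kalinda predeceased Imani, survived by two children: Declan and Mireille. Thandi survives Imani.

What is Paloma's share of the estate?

Paloma receives ₹102,000.

The entire ₹816,000 passes to the descendants.
That amount (₹816,000) is divided into 4 shares of ₹204,000: Thandi takes ₹204,000; Adaeze's ₹204,000 share passes to Adaeze's issue; Soraya's ₹204,000 share passes to Soraya's issue; Kalinda's ₹204,000 share passes to Kalinda's issue.
Adaeze's share (₹204,000) is divided into 2 shares of ₹102,000: Paloma and Uzoma each take ₹102,000.
Soraya's share (₹204,000) is divided into 4 shares of ₹51,000: Wren, Marit, Wiremu, and Rosa each take ₹51,000.
Kalinda's share (₹204,000) is divided into 2 shares of ₹102,000: Declan and Mireille each take ₹102,000.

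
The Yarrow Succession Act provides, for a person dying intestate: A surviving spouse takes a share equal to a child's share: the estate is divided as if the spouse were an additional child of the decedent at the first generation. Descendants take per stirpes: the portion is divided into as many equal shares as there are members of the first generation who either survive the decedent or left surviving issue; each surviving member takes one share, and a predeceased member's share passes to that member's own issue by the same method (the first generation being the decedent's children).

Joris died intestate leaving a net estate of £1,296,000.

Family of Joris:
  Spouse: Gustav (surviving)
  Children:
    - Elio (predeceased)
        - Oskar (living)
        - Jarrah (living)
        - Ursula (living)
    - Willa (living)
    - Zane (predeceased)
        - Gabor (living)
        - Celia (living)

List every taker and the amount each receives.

The spouse counts as an additional share at the children's level, so there are 4 primary shares of £324,000. Gustav takes one such share (£324,000).
The children's combined portion (£972,000) is divided into 3 shares of £324,000: Willa takes £324,000; Elio's £324,000 share passes to Elio's issue; Zane's £324,000 share passes to Zane's issue.
Elio's share (£324,000) is divided into 3 shares of £108,000: Oskar, Jarrah, and Ursula each take £108,000.
Zane's share (£324,000) is divided into 2 shares of £162,000: Gabor and Celia each take £162,000.

Gustav: £324,000; Oskar: £108,000; Jarrah: £108,000; Ursula: £108,000; Willa: £324,000; Gabor: £162,000; Celia: £162,000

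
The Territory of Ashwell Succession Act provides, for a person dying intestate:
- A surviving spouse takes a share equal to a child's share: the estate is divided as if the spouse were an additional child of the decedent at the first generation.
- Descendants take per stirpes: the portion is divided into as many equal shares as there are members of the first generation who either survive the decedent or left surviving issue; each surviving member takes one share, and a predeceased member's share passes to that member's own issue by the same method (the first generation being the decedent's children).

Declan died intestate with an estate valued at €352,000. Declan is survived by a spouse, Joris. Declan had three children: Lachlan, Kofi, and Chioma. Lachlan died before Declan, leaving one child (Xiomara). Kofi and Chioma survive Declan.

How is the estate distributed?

The spouse counts as an additional share at the children's level, so there are 4 primary shares of €88,000. Joris takes one such share (€88,000).
The children's combined portion (€264,000) is divided into 3 shares of €88,000: Kofi and Chioma each take €88,000; Lachlan's €88,000 share passes to Lachlan's issue.
Lachlan's share (€88,000) passes entirely to Xiomara.

Joris: €88,000; Xiomara: €88,000; Kofi: €88,000; Chioma: €88,000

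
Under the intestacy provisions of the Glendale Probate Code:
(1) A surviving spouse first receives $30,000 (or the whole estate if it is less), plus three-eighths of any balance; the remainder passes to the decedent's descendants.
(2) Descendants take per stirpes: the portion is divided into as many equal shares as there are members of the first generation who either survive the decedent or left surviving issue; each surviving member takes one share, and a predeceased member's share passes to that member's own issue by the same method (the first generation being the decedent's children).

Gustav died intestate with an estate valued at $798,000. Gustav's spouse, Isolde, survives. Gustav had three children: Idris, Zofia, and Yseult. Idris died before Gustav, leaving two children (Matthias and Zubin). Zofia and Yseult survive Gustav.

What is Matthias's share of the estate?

Isolde first takes $30,000, leaving a balance of $768,000. Isolde then takes three-eighths of the balance ($288,000), for a total of $318,000. The remaining $480,000 passes to the descendants.
The descendants' portion ($480,000) is divided into 3 shares of $160,000: Zofia and Yseult each take $160,000; Idris's $160,000 share passes to Idris's issue.
Idris's share ($160,000) is divided into 2 shares of $80,000: Matthias and Zubin each take $80,000.

Matthias receives $80,000.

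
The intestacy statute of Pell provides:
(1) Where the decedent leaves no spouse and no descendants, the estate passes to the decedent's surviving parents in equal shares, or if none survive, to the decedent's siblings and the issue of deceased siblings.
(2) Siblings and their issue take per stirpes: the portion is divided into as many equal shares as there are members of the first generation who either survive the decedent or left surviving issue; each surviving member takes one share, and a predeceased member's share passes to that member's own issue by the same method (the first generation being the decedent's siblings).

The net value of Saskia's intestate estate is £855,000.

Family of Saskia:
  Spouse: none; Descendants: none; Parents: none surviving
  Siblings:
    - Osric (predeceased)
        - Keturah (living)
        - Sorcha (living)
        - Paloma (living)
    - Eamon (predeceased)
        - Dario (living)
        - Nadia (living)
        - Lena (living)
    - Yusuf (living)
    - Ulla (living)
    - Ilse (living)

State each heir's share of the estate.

Keturah: £57,000; Sorcha: £57,000; Paloma: £57,000; Dario: £57,000; Nadia: £57,000; Lena: £57,000; Yusuf: £171,000; Ulla: £171,000; Ilse: £171,000

The entire £855,000 passes to the siblings and their issue.
That amount (£855,000) is divided into 5 shares of £171,000: Yusuf, Ulla, and Ilse each take £171,000; Osric's £171,000 share passes to Osric's issue; Eamon's £171,000 share passes to Eamon's issue.
Osric's share (£171,000) is divided into 3 shares of £57,000: Keturah, Sorcha, and Paloma each take £57,000.
Eamon's share (£171,000) is divided into 3 shares of £57,000: Dario, Nadia, and Lena each take £57,000.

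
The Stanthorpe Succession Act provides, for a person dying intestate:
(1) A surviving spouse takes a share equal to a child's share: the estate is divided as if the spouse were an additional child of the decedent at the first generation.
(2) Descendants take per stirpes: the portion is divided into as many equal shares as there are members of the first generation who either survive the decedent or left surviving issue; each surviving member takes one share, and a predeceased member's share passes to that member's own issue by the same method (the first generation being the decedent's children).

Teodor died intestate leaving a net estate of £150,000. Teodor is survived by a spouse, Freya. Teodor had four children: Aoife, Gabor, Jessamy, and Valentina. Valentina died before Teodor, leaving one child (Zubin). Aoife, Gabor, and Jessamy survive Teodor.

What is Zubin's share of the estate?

Zubin receives £30,000.

The spouse counts as an additional share at the children's level, so there are 5 primary shares of £30,000. Freya takes one such share (£30,000).
The children's combined portion (£120,000) is divided into 4 shares of £30,000: Aoife, Gabor, and Jessamy each take £30,000; Valentina's £30,000 share passes to Valentina's issue.
Valentina's share (£30,000) passes entirely to Zubin.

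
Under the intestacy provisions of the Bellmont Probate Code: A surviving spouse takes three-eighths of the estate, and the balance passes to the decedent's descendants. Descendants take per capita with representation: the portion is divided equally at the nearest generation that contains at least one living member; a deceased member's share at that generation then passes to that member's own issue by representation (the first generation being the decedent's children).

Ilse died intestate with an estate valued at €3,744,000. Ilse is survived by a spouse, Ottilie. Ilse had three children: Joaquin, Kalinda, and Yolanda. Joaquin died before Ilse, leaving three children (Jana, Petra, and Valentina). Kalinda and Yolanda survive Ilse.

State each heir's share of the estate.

Ottilie: €1,404,000; Jana: €260,000; Petra: €260,000; Valentina: €260,000; Kalinda: €780,000; Yolanda: €780,000

Ottilie takes three-eighths of €3,744,000 = €1,404,000. The remaining €2,340,000 passes to the descendants.
The descendants' portion (€2,340,000) is divided into 3 shares of €780,000: Kalinda and Yolanda each take €780,000; Joaquin's €780,000 share passes to Joaquin's issue.
Joaquin's share (€780,000) is divided into 3 shares of €260,000: Jana, Petra, and Valentina each take €260,000.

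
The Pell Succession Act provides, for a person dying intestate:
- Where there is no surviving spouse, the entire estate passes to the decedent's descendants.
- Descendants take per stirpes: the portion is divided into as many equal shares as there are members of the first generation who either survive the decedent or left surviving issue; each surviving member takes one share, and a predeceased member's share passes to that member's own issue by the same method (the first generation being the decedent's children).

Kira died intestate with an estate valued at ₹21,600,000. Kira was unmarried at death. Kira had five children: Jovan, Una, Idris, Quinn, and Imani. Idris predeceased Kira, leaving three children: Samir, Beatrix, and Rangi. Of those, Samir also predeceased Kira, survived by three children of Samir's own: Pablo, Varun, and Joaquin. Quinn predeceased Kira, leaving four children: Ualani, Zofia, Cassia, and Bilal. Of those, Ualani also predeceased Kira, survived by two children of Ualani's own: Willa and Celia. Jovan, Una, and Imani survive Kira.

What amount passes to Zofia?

Zofia receives ₹1,080,000.

The entire ₹21,600,000 passes to the descendants.
That amount (₹21,600,000) is divided into 5 shares of ₹4,320,000: Jovan, Una, and Imani each take ₹4,320,000; Idris's ₹4,320,000 share passes to Idris's issue; Quinn's ₹4,320,000 share passes to Quinn's issue.
Idris's share (₹4,320,000) is divided into 3 shares of ₹1,440,000: Beatrix and Rangi each take ₹1,440,000; Samir's ₹1,440,000 share passes to Samir's issue.
Samir's share (₹1,440,000) is divided into 3 shares of ₹480,000: Pablo, Varun, and Joaquin each take ₹480,000.
Quinn's share (₹4,320,000) is divided into 4 shares of ₹1,080,000: Zofia, Cassia, and Bilal each take ₹1,080,000; Ualani's ₹1,080,000 share passes to Ualani's issue.
Ualani's share (₹1,080,000) is divided into 2 shares of ₹540,000: Willa and Celia each take ₹540,000.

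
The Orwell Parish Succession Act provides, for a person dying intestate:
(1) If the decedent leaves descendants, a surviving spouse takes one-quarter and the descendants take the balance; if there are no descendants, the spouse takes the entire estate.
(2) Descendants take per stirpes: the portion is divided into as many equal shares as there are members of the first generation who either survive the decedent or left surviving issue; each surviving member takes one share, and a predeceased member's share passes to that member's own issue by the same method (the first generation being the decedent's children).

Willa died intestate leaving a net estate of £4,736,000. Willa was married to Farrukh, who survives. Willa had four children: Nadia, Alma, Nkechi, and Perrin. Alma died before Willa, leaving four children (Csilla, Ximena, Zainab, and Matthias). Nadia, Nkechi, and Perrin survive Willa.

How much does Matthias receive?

Farrukh takes one-quarter of £4,736,000 = £1,184,000. The remaining £3,552,000 passes to the descendants.
The descendants' portion (£3,552,000) is divided into 4 shares of £888,000: Nadia, Nkechi, and Perrin each take £888,000; Alma's £888,000 share passes to Alma's issue.
Alma's share (£888,000) is divided into 4 shares of £222,000: Csilla, Ximena, Zainab, and Matthias each take £222,000.

Matthias receives £222,000.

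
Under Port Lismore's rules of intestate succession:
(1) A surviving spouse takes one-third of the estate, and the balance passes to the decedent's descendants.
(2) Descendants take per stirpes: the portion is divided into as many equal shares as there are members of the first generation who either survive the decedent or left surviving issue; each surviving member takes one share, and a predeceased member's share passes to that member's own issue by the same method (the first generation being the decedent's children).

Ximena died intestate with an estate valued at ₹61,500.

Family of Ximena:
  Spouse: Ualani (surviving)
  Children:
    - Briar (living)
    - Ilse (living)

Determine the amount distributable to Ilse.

Ilse receives ₹20,500.

Ualani takes one-third of ₹61,500 = ₹20,500. The remaining ₹41,000 passes to the descendants.
The descendants' portion (₹41,000) is divided into 2 shares of ₹20,500: Briar and Ilse each take ₹20,500.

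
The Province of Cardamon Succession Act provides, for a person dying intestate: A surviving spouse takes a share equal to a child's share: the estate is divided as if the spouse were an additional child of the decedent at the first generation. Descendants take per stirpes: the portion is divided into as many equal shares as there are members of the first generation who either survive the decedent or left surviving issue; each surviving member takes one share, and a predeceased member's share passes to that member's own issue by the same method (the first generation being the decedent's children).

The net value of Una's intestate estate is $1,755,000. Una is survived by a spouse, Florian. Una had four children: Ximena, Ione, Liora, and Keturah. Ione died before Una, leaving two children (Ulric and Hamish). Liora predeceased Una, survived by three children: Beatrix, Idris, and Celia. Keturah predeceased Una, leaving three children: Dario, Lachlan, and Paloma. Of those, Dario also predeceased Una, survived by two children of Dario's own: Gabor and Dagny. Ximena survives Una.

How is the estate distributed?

Florian: $351,000; Ximena: $351,000; Ulric: $175,500; Hamish: $175,500; Beatrix: $117,000; Idris: $117,000; Celia: $117,000; Gabor: $58,500; Dagny: $58,500; Lachlan: $117,000; Paloma: $117,000

The spouse counts as an additional share at the children's level, so there are 5 primary shares of $351,000. Florian takes one such share ($351,000).
The children's combined portion ($1,404,000) is divided into 4 shares of $351,000: Ximena takes $351,000; Ione's $351,000 share passes to Ione's issue; Liora's $351,000 share passes to Liora's issue; Keturah's $351,000 share passes to Keturah's issue.
Ione's share ($351,000) is divided into 2 shares of $175,500: Ulric and Hamish each take $175,500.
Liora's share ($351,000) is divided into 3 shares of $117,000: Beatrix, Idris, and Celia each take $117,000.
Keturah's share ($351,000) is divided into 3 shares of $117,000: Lachlan and Paloma each take $117,000; Dario's $117,000 share passes to Dario's issue.
Dario's share ($117,000) is divided into 2 shares of $58,500: Gabor and Dagny each take $58,500.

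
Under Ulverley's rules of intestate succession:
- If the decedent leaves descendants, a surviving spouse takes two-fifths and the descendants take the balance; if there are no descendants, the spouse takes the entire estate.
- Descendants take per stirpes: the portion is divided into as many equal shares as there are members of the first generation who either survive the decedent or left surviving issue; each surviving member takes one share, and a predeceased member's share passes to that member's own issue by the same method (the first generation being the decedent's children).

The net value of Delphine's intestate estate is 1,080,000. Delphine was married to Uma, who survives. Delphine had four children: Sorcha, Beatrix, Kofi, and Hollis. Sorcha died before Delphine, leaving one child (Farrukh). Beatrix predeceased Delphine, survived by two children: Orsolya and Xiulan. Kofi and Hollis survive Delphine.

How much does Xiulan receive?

Xiulan receives 81,000.

Uma takes two-fifths of 1,080,000 = 432,000. The remaining 648,000 passes to the descendants.
The descendants' portion (648,000) is divided into 4 shares of 162,000: Kofi and Hollis each take 162,000; Sorcha's 162,000 share passes to Sorcha's issue; Beatrix's 162,000 share passes to Beatrix's issue.
Sorcha's share (162,000) passes entirely to Farrukh.
Beatrix's share (162,000) is divided into 2 shares of 81,000: Orsolya and Xiulan each take 81,000.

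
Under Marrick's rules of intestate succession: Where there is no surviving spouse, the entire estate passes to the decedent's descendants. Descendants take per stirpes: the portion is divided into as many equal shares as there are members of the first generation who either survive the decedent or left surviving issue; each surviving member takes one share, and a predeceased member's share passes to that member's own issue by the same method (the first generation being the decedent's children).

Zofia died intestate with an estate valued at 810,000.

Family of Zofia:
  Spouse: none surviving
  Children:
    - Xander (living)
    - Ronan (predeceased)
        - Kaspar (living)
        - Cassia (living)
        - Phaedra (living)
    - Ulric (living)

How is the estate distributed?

Xander: 270,000; Kaspar: 90,000; Cassia: 90,000; Phaedra: 90,000; Ulric: 270,000

The entire 810,000 passes to the descendants.
That amount (810,000) is divided into 3 shares of 270,000: Xander and Ulric each take 270,000; Ronan's 270,000 share passes to Ronan's issue.
Ronan's share (270,000) is divided into 3 shares of 90,000: Kaspar, Cassia, and Phaedra each take 90,000.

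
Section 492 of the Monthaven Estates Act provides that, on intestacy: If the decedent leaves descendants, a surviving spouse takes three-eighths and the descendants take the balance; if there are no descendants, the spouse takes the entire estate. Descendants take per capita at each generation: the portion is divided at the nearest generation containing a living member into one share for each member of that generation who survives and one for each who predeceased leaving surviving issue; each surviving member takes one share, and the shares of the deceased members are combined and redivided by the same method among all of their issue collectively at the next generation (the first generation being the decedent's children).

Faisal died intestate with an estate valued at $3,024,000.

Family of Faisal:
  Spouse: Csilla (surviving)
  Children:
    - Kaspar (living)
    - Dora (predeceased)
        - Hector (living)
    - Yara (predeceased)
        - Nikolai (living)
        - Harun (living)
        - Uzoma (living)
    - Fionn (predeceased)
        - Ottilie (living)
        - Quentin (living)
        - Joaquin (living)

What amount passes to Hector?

Csilla takes three-eighths of $3,024,000 = $1,134,000. The remaining $1,890,000 passes to the descendants.
The descendants' portion ($1,890,000) is divided at the children's generation into 4 shares of $472,500. Kaspar takes $472,500. The 3 shares of the deceased (Dora, Yara, and Fionn) are combined into a pool of $1,417,500.
That pool ($1,417,500) is divided at the grandchildren's generation equally among Hector, Nikolai, Harun, Uzoma, Ottilie, Quentin, and Joaquin: $202,500 each.

Hector receives $202,500.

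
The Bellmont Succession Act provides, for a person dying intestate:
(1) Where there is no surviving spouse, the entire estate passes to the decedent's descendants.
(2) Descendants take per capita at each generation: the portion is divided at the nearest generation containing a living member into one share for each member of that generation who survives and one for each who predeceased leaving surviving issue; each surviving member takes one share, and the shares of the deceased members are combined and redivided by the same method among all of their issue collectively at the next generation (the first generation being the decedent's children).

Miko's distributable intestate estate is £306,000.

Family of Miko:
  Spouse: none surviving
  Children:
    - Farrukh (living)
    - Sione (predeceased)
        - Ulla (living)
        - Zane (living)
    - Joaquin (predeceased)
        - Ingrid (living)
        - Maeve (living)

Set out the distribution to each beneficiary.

Farrukh: £102,000; Ulla: £51,000; Zane: £51,000; Ingrid: £51,000; Maeve: £51,000

The entire £306,000 passes to the descendants.
That amount (£306,000) is divided at the children's generation into 3 shares of £102,000. Farrukh takes £102,000. The 2 shares of the deceased (Sione and Joaquin) are combined into a pool of £204,000.
That pool (£204,000) is divided at the grandchildren's generation equally among Ulla, Zane, Ingrid, and Maeve: £51,000 each.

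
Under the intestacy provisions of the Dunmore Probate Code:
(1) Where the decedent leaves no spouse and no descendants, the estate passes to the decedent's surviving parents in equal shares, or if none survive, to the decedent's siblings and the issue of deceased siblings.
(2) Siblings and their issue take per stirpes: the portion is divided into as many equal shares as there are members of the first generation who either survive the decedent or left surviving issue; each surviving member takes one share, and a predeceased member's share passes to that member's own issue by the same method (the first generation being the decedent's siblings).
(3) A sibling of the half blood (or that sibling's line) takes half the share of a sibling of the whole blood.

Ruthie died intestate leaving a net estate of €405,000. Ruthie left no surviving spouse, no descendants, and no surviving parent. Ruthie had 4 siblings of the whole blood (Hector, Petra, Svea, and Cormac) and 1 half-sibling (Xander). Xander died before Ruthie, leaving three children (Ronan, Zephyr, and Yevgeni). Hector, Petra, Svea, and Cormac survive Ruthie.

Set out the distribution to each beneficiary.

Hector: €90,000; Petra: €90,000; Svea: €90,000; Cormac: €90,000; Ronan: €15,000; Zephyr: €15,000; Yevgeni: €15,000

The entire €405,000 passes to the siblings and their issue.
Counting each half-blood sibling's line as half a unit, there are 9/2 units in €405,000, so one unit is €90,000. Whole-blood lines (Hector, Petra, Svea, and Cormac) take €90,000 each; half-blood lines (Xander) take €45,000 each.
Xander's share (€45,000) is divided into 3 shares of €15,000: Ronan, Zephyr, and Yevgeni each take €15,000.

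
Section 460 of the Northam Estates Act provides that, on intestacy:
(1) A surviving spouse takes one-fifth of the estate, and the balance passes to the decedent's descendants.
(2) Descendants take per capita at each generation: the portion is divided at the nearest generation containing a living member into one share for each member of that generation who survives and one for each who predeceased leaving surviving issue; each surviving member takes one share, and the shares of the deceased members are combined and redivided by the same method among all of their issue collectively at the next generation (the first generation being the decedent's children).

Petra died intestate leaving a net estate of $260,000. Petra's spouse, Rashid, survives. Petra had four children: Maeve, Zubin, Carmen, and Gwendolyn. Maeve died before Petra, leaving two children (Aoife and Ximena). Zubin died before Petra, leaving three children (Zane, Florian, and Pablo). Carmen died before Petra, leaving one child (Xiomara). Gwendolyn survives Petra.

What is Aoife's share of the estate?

Aoife receives $26,000.

Rashid takes one-fifth of $260,000 = $52,000. The remaining $208,000 passes to the descendants.
The descendants' portion ($208,000) is divided at the children's generation into 4 shares of $52,000. Gwendolyn takes $52,000. The 3 shares of the deceased (Maeve, Zubin, and Carmen) are combined into a pool of $156,000.
That pool ($156,000) is divided at the grandchildren's generation equally among Aoife, Ximena, Zane, Florian, Pablo, and Xiomara: $26,000 each.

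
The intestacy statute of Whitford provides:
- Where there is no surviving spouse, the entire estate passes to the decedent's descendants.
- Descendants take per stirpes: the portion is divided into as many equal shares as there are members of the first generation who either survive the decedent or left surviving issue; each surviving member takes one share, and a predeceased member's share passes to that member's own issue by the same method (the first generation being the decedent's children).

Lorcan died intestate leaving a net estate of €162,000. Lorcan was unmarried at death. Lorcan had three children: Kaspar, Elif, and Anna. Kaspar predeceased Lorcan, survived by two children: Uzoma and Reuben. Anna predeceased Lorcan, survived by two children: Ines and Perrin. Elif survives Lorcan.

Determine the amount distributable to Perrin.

The entire €162,000 passes to the descendants.
That amount (€162,000) is divided into 3 shares of €54,000: Elif takes €54,000; Kaspar's €54,000 share passes to Kaspar's issue; Anna's €54,000 share passes to Anna's issue.
Kaspar's share (€54,000) is divided into 2 shares of €27,000: Uzoma and Reuben each take €27,000.
Anna's share (€54,000) is divided into 2 shares of €27,000: Ines and Perrin each take €27,000.

Perrin receives €27,000.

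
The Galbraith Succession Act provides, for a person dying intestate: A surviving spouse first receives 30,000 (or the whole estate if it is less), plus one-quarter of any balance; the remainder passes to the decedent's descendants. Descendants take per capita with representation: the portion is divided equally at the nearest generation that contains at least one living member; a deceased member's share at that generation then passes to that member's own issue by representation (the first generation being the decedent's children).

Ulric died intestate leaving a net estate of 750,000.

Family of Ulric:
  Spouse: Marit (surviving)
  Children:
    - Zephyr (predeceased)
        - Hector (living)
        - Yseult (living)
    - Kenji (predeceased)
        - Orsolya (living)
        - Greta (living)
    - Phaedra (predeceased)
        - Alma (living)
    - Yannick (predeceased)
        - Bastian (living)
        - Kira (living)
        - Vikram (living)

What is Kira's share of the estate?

Marit first takes 30,000, leaving a balance of 720,000. Marit then takes one-quarter of the balance (180,000), for a total of 210,000. The remaining 540,000 passes to the descendants.
No child survives, so the initial division is made at the grandchildren's generation.
The descendants' portion (540,000) is divided into 8 shares of 67,500: Hector, Yseult, Orsolya, Greta, Alma, Bastian, Kira, and Vikram each take 67,500.

Kira receives 67,500.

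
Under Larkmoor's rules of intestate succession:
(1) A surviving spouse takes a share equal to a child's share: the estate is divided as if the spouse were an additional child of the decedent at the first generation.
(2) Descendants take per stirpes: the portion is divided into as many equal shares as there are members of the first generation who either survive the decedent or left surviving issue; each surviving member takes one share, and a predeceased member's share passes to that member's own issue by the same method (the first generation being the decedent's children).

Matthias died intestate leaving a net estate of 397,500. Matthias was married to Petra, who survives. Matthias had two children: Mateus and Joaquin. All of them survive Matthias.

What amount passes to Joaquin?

The spouse counts as an additional share at the children's level, so there are 3 primary shares of 132,500. Petra takes one such share (132,500).
The children's combined portion (265,000) is divided into 2 shares of 132,500: Mateus and Joaquin each take 132,500.

Joaquin receives 132,500.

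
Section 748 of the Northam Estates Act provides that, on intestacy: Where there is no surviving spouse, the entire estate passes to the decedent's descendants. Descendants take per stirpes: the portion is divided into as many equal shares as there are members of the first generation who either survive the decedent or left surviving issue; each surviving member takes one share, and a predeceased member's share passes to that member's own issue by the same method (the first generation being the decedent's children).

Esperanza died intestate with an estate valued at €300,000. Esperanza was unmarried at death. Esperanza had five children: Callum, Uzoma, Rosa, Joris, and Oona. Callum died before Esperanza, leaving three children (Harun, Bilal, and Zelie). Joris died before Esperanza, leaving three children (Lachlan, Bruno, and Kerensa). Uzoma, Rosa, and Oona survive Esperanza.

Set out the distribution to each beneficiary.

The entire €300,000 passes to the descendants.
That amount (€300,000) is divided into 5 shares of €60,000: Uzoma, Rosa, and Oona each take €60,000; Callum's €60,000 share passes to Callum's issue; Joris's €60,000 share passes to Joris's issue.
Callum's share (€60,000) is divided into 3 shares of €20,000: Harun, Bilal, and Zelie each take €20,000.
Joris's share (€60,000) is divided into 3 shares of €20,000: Lachlan, Bruno, and Kerensa each take €20,000.

Harun: €20,000; Bilal: €20,000; Zelie: €20,000; Uzoma: €60,000; Rosa: €60,000; Lachlan: €20,000; Bruno: €20,000; Kerensa: €20,000; Oona: €60,000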